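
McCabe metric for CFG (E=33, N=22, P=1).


Formula: V(G) = E - N + 2P
V(G) = 33 - 22 + 2*1
V(G) = 11 + 2
V(G) = 13

13


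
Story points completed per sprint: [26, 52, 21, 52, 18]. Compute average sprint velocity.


Formula: Avg velocity = Total points / Number of sprints
Points: [26, 52, 21, 52, 18]
Sum = 26 + 52 + 21 + 52 + 18 = 169
Avg velocity = 169 / 5 = 33.8 points/sprint

33.8 points/sprint


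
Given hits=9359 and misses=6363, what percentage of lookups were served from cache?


Formula: hit rate = hits / (hits + misses) * 100
hit rate = 9359 / (9359 + 6363) * 100
hit rate = 9359 / 15722 * 100
hit rate = 59.53%

59.53%


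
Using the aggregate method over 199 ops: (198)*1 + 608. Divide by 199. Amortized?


Formula: Amortized cost = Total cost / Operations
Total cost = (198 * 1) + (1 * 608)
Total cost = 198 + 608 = 806
Amortized = 806 / 199 = 4.0503

4.0503


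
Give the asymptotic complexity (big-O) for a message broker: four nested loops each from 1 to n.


Reasoning: four levels of nesting
Complexity: O(n^4)

O(n^4)


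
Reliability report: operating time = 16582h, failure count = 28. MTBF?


Formula: MTBF = Total operating time / Number of failures
MTBF = 16582 / 28
MTBF = 592.21 hours

592.21 hours


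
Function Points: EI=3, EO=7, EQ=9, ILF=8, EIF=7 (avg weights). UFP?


UFP = EI*4 + EO*5 + EQ*4 + ILF*10 + EIF*7
UFP = 3*4 + 7*5 + 9*4 + 8*10 + 7*7
UFP = 12 + 35 + 36 + 80 + 49
UFP = 212

212


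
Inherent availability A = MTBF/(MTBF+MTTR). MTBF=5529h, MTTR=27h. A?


Availability = MTBF / (MTBF + MTTR)
Availability = 5529 / (5529 + 27)
Availability = 5529 / 5556
Availability = 99.514%

99.514%


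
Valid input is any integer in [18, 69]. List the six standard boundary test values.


Range: [18, 69]
Boundaries: just below min, min, min+1, max-1, max, just above max
Values: [17, 18, 19, 68, 69, 70]

[17, 18, 19, 68, 69, 70]


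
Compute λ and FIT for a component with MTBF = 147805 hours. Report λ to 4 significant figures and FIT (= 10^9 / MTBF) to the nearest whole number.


Formula: λ = 1 / MTBF; FIT = λ × 1e9 = 1e9 / MTBF
λ = 1 / 147805 ≈ 6.766e-06 failures/hour
FIT = 1e9 / 147805 ≈ 6766 failures per 1e9 hours (nearest whole number)

λ = 6.766e-06 /h, FIT = 6766


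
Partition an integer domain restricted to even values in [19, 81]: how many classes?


Constraint: even integers in [19, 81]
Class 1: x < 19 — out-of-range invalid
Class 2: x in [19,81] but odd — wrong type invalid
Class 3: x in [19,81] and even — valid
Class 4: x > 81 — out-of-range invalid
Total equivalence classes: 4

4 equivalence classes


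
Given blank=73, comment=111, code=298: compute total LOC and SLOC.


Total LOC = blank + comment + code
Total LOC = 73 + 111 + 298 = 482
SLOC (source only) = code = 298

Total LOC: 482, SLOC: 298


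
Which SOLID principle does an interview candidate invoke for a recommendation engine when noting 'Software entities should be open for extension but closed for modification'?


This describes the Open/Closed Principle (OCP)

Open/Closed Principle (OCP)


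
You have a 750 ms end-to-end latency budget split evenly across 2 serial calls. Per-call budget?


Formula: per_stage = total_budget / stages
per_stage = 750 / 2
per_stage = 375.0 ms

375.0 ms


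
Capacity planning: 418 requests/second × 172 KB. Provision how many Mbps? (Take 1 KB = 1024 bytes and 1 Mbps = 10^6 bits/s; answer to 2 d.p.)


Formula: Mbps = payload_bytes * RPS * 8 / 1e6
Payload per request = 172 KB = 172 * 1024 = 176128 bytes
Total bytes/sec = 176128 * 418 = 73621504
Total bits/sec = 73621504 * 8 = 588972032
Mbps = 588972032 / 1e6 = 588.97

588.97 Mbps


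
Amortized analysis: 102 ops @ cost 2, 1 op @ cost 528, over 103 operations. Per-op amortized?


Formula: Amortized cost = Total cost / Operations
Total cost = (102 * 2) + (1 * 528)
Total cost = 204 + 528 = 732
Amortized = 732 / 103 = 7.1068

7.1068


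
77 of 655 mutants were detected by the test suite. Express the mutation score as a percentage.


Mutation score = killed / total * 100
Mutation score = 77 / 655 * 100
Mutation score = 11.76%

11.76%


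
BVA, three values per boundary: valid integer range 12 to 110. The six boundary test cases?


Range: [12, 110]
Boundaries: just below min, min, min+1, max-1, max, just above max
Values: [11, 12, 13, 109, 110, 111]

[11, 12, 13, 109, 110, 111]


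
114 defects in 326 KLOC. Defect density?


Defect density = defects / KLOC
Defect density = 114 / 326
Defect density = 0.35 defects/KLOC

0.35 defects/KLOC


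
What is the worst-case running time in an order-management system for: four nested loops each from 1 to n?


Reasoning: four levels of nesting
Complexity: O(n^4)

O(n^4)


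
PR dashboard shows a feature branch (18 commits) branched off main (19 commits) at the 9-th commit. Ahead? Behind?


Common ancestor: commit #9
feature commits after divergence: 18 - 9 = 9
main commits after divergence: 19 - 9 = 10
feature is 9 commits ahead of main
main is 10 commits ahead of feature

feature ahead: 9, main ahead: 10


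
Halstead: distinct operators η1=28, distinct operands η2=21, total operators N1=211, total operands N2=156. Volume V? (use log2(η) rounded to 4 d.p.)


Formula: V = N * log2(η), where N = N1 + N2 and η = η1 + η2
η = 28 + 21 = 49
N = 211 + 156 = 367
log2(49) ≈ 5.6147
V = 367 * 5.6147 = 2060.59

2060.59


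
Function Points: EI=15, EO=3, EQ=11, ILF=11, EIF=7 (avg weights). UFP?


UFP = EI*4 + EO*5 + EQ*4 + ILF*10 + EIF*7
UFP = 15*4 + 3*5 + 11*4 + 11*10 + 7*7
UFP = 60 + 15 + 44 + 110 + 49
UFP = 278

278


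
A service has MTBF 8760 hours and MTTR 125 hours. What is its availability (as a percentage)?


Availability = MTBF / (MTBF + MTTR)
Availability = 8760 / (8760 + 125)
Availability = 8760 / 8885
Availability = 98.5931%

98.5931%


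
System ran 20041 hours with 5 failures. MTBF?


Formula: MTBF = Total operating time / Number of failures
MTBF = 20041 / 5
MTBF = 4008.2 hours

4008.2 hours


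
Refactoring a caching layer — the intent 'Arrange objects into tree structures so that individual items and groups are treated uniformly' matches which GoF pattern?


This matches the Composite pattern

Composite


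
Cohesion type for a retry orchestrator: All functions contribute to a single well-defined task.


Reasoning: Best: single purpose
Type: Functional cohesion

Functional cohesion


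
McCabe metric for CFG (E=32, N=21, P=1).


Formula: V(G) = E - N + 2P
V(G) = 32 - 21 + 2*1
V(G) = 11 + 2
V(G) = 13

13


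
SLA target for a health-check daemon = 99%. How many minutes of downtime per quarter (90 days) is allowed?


Formula: allowed downtime = period * (100 - SLA) / 100
Period (quarter (90 days)) = 129600 minutes
Unavailability fraction = (100 - 99.0) / 100
Allowed downtime = 129600 * (100 - 99.0) / 100
Allowed downtime = 1296.0 minutes

1296.0 minutes


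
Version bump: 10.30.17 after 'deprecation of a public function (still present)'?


Current: 10.30.17
Change category: 'deprecation of a public function (still present)' → minor bump
SemVer rule: minor bump → increment MINOR, reset PATCH to 0 (MAJOR unchanged)
New: 10.31.0

10.31.0


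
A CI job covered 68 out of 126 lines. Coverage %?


Coverage = covered / total * 100
Coverage = 68 / 126 * 100
Coverage = 53.97%

53.97%


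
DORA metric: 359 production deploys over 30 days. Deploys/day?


Formula: deployments per day = releases / days
= 359 / 30
= 11.967 deploys/day
(equivalently, 83.77 deploys/week)

11.967 deploys/day


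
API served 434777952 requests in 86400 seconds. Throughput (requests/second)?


Formula: throughput = requests / seconds
throughput = 434777952 / 86400
throughput = 5032.15 requests/second

5032.15 requests/second


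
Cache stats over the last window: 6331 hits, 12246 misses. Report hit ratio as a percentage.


Formula: hit rate = hits / (hits + misses) * 100
hit rate = 6331 / (6331 + 12246) * 100
hit rate = 6331 / 18577 * 100
hit rate = 34.08%

34.08%


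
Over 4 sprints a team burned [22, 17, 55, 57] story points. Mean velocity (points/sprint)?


Formula: Avg velocity = Total points / Number of sprints
Points: [22, 17, 55, 57]
Sum = 22 + 17 + 55 + 57 = 151
Avg velocity = 151 / 4 = 37.75 points/sprint

37.75 points/sprint


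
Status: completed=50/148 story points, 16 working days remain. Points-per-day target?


Formula: Required rate = Remaining points / Days left
Remaining = 148 - 50 = 98 points
Required rate = 98 / 16 = 6.13 points/day

6.13 points/day


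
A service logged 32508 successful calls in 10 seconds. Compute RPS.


Formula: throughput = requests / seconds
throughput = 32508 / 10
throughput = 3250.8 requests/second

3250.8 requests/second


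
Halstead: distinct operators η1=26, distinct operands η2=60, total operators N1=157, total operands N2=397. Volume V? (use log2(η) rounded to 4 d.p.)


Formula: V = N * log2(η), where N = N1 + N2 and η = η1 + η2
η = 26 + 60 = 86
N = 157 + 397 = 554
log2(86) ≈ 6.4263
V = 554 * 6.4263 = 3560.17

3560.17


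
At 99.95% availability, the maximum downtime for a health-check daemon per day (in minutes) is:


Formula: allowed downtime = period * (100 - SLA) / 100
Period (day) = 1440 minutes
Unavailability fraction = (100 - 99.95) / 100
Allowed downtime = 1440 * (100 - 99.95) / 100
Allowed downtime = 0.72 minutes

0.72 minutes


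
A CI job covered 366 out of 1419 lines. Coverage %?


Coverage = covered / total * 100
Coverage = 366 / 1419 * 100
Coverage = 25.79%

25.79%


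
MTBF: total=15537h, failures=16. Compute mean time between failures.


Formula: MTBF = Total operating time / Number of failures
MTBF = 15537 / 16
MTBF = 971.06 hours

971.06 hours


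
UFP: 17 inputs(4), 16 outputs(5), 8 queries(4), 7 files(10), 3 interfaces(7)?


UFP = EI*4 + EO*5 + EQ*4 + ILF*10 + EIF*7
UFP = 17*4 + 16*5 + 8*4 + 7*10 + 3*7
UFP = 68 + 80 + 32 + 70 + 21
UFP = 271

271


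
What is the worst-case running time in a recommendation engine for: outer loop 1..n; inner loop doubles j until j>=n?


Reasoning: linear outer times logarithmic inner
Complexity: O(n log n)

O(n log n)


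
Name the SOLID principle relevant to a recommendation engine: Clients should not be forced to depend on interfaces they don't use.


This describes the Interface Segregation Principle (ISP)

Interface Segregation Principle (ISP)


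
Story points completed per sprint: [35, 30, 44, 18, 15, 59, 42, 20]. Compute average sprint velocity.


Formula: Avg velocity = Total points / Number of sprints
Points: [35, 30, 44, 18, 15, 59, 42, 20]
Sum = 35 + 30 + 44 + 18 + 15 + 59 + 42 + 20 = 263
Avg velocity = 263 / 8 = 32.88 points/sprint

32.88 points/sprint


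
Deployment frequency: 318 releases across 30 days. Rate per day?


Formula: deployments per day = releases / days
= 318 / 30
= 10.6 deploys/day
(equivalently, 74.2 deploys/week)

10.6 deploys/day


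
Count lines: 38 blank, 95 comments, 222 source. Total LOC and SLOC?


Total LOC = blank + comment + code
Total LOC = 38 + 95 + 222 = 355
SLOC (source only) = code = 222

Total LOC: 355, SLOC: 222


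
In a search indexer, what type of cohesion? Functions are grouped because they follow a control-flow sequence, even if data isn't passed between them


Reasoning: Grouped by order of execution within a routine, not by data flow
Type: Procedural cohesion

Procedural cohesion


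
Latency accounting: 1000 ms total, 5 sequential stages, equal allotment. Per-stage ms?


Formula: per_stage = total_budget / stages
per_stage = 1000 / 5
per_stage = 200.0 ms

200.0 ms


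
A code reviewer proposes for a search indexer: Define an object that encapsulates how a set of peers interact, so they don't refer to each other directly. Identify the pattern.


This matches the Mediator pattern

Mediator


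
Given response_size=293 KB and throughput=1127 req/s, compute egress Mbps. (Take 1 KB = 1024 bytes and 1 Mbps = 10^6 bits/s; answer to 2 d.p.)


Formula: Mbps = payload_bytes * RPS * 8 / 1e6
Payload per request = 293 KB = 293 * 1024 = 300032 bytes
Total bytes/sec = 300032 * 1127 = 338136064
Total bits/sec = 338136064 * 8 = 2705088512
Mbps = 2705088512 / 1e6 = 2705.09

2705.09 Mbps


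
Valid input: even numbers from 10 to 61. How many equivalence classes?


Constraint: even integers in [10, 61]
Class 1: x < 10 — out-of-range invalid
Class 2: x in [10,61] but odd — wrong type invalid
Class 3: x in [10,61] and even — valid
Class 4: x > 61 — out-of-range invalid
Total equivalence classes: 4

4 equivalence classes


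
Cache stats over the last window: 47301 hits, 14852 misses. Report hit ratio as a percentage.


Formula: hit rate = hits / (hits + misses) * 100
hit rate = 47301 / (47301 + 14852) * 100
hit rate = 47301 / 62153 * 100
hit rate = 76.1%

76.1%


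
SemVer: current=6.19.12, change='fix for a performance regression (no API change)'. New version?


Current: 6.19.12
Change category: 'fix for a performance regression (no API change)' → patch bump
SemVer rule: patch bump → increment PATCH (MAJOR and MINOR unchanged)
New: 6.19.13

6.19.13


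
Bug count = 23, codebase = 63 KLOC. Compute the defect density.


Defect density = defects / KLOC
Defect density = 23 / 63
Defect density = 0.365 defects/KLOC

0.365 defects/KLOC


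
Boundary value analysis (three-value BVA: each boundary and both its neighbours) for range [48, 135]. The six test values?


Range: [48, 135]
Boundaries: just below min, min, min+1, max-1, max, just above max
Values: [47, 48, 49, 134, 135, 136]

[47, 48, 49, 134, 135, 136]


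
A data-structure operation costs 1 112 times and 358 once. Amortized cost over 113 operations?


Formula: Amortized cost = Total cost / Operations
Total cost = (112 * 1) + (1 * 358)
Total cost = 112 + 358 = 470
Amortized = 470 / 113 = 4.1593

4.1593


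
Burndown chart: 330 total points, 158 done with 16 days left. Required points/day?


Formula: Required rate = Remaining points / Days left
Remaining = 330 - 158 = 172 points
Required rate = 172 / 16 = 10.75 points/day

10.75 points/day


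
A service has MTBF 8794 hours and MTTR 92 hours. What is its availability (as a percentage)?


Availability = MTBF / (MTBF + MTTR)
Availability = 8794 / (8794 + 92)
Availability = 8794 / 8886
Availability = 98.9647%

98.9647%


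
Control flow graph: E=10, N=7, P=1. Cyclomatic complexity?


Formula: V(G) = E - N + 2P
V(G) = 10 - 7 + 2*1
V(G) = 3 + 2
V(G) = 5

5


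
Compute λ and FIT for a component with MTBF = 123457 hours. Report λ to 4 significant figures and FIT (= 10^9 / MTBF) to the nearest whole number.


Formula: λ = 1 / MTBF; FIT = λ × 1e9 = 1e9 / MTBF
λ = 1 / 123457 ≈ 8.100e-06 failures/hour
FIT = 1e9 / 123457 ≈ 8100 failures per 1e9 hours (nearest whole number)

λ = 8.100e-06 /h, FIT = 8100


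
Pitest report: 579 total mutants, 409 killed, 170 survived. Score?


Mutation score = killed / total * 100
Mutation score = 409 / 579 * 100
Mutation score = 70.64%

70.64%


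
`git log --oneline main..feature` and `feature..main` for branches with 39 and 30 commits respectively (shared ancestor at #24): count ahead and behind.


Common ancestor: commit #24
feature commits after divergence: 39 - 24 = 15
main commits after divergence: 30 - 24 = 6
feature is 15 commits ahead of main
main is 6 commits ahead of feature

feature ahead: 15, main ahead: 6


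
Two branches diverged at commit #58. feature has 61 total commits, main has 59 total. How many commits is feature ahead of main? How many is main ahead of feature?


Common ancestor: commit #58
feature commits after divergence: 61 - 58 = 3
main commits after divergence: 59 - 58 = 1
feature is 3 commits ahead of main
main is 1 commits ahead of feature

feature ahead: 3, main ahead: 1


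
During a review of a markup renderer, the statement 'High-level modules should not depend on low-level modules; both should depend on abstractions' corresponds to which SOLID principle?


This describes the Dependency Inversion Principle (DIP)

Dependency Inversion Principle (DIP)


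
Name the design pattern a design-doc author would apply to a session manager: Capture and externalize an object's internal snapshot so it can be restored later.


This matches the Memento pattern

Memento


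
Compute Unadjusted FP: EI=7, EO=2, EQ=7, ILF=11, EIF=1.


UFP = EI*4 + EO*5 + EQ*4 + ILF*10 + EIF*7
UFP = 7*4 + 2*5 + 7*4 + 11*10 + 1*7
UFP = 28 + 10 + 28 + 110 + 7
UFP = 183

183


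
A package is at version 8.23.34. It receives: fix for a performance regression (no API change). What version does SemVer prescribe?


Current: 8.23.34
Change category: 'fix for a performance regression (no API change)' → patch bump
SemVer rule: patch bump → increment PATCH (MAJOR and MINOR unchanged)
New: 8.23.35

8.23.35


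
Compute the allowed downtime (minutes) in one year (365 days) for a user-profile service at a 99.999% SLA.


Formula: allowed downtime = period * (100 - SLA) / 100
Period (year (365 days)) = 525600 minutes
Unavailability fraction = (100 - 99.999) / 100
Allowed downtime = 525600 * (100 - 99.999) / 100
Allowed downtime = 5.256 minutes

5.256 minutes


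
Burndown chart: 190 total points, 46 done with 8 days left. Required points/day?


Formula: Required rate = Remaining points / Days left
Remaining = 190 - 46 = 144 points
Required rate = 144 / 8 = 18.0 points/day

18.0 points/day


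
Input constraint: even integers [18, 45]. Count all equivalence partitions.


Constraint: even integers in [18, 45]
Class 1: x < 18 — out-of-range invalid
Class 2: x in [18,45] but odd — wrong type invalid
Class 3: x in [18,45] and even — valid
Class 4: x > 45 — out-of-range invalid
Total equivalence classes: 4

4 equivalence classes


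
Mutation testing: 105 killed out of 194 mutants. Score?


Mutation score = killed / total * 100
Mutation score = 105 / 194 * 100
Mutation score = 54.12%

54.12%


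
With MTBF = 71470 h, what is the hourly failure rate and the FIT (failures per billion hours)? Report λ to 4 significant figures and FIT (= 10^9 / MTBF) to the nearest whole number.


Formula: λ = 1 / MTBF; FIT = λ × 1e9 = 1e9 / MTBF
λ = 1 / 71470 ≈ 1.399e-05 failures/hour
FIT = 1e9 / 71470 ≈ 13992 failures per 1e9 hours (nearest whole number)

λ = 1.399e-05 /h, FIT = 13992


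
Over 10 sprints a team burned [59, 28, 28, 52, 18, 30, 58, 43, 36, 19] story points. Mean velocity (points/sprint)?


Formula: Avg velocity = Total points / Number of sprints
Points: [59, 28, 28, 52, 18, 30, 58, 43, 36, 19]
Sum = 59 + 28 + 28 + 52 + 18 + 30 + 58 + 43 + 36 + 19 = 371
Avg velocity = 371 / 10 = 37.1 points/sprint

37.1 points/sprint


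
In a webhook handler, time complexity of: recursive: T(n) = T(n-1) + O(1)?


Reasoning: linear recursion with constant work per frame
Complexity: O(n)

O(n)


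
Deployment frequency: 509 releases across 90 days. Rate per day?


Formula: deployments per day = releases / days
= 509 / 90
= 5.656 deploys/day
(equivalently, 39.59 deploys/week)

5.656 deploys/day


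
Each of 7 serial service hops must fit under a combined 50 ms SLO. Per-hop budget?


Formula: per_stage = total_budget / stages
per_stage = 50 / 7
per_stage = 7.14 ms

7.14 ms


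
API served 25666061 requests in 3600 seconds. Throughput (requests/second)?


Formula: throughput = requests / seconds
throughput = 25666061 / 3600
throughput = 7129.46 requests/second

7129.46 requests/second


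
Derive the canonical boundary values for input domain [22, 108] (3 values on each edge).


Range: [22, 108]
Boundaries: just below min, min, min+1, max-1, max, just above max
Values: [21, 22, 23, 107, 108, 109]

[21, 22, 23, 107, 108, 109]


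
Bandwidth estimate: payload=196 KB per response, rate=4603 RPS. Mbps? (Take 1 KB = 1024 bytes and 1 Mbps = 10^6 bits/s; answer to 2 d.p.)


Formula: Mbps = payload_bytes * RPS * 8 / 1e6
Payload per request = 196 KB = 196 * 1024 = 200704 bytes
Total bytes/sec = 200704 * 4603 = 923840512
Total bits/sec = 923840512 * 8 = 7390724096
Mbps = 7390724096 / 1e6 = 7390.72

7390.72 Mbps


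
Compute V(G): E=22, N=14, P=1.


Formula: V(G) = E - N + 2P
V(G) = 22 - 14 + 2*1
V(G) = 8 + 2
V(G) = 10

10


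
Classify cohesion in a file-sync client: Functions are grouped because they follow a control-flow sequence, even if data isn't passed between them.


Reasoning: Grouped by order of execution within a routine, not by data flow
Type: Procedural cohesion

Procedural cohesion


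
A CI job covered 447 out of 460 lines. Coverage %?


Coverage = covered / total * 100
Coverage = 447 / 460 * 100
Coverage = 97.17%

97.17%


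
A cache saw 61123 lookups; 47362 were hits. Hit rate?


Formula: hit rate = hits / (hits + misses) * 100
hit rate = 47362 / (47362 + 13761) * 100
hit rate = 47362 / 61123 * 100
hit rate = 77.49%

77.49%


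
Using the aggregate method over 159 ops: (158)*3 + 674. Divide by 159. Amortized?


Formula: Amortized cost = Total cost / Operations
Total cost = (158 * 3) + (1 * 674)
Total cost = 474 + 674 = 1148
Amortized = 1148 / 159 = 7.2201

7.2201


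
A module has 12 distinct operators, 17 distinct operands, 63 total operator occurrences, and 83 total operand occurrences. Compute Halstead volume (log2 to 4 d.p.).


Formula: V = N * log2(η), where N = N1 + N2 and η = η1 + η2
η = 12 + 17 = 29
N = 63 + 83 = 146
log2(29) ≈ 4.8580
V = 146 * 4.8580 = 709.27

709.27


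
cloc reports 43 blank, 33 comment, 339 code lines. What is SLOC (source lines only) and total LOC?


Total LOC = blank + comment + code
Total LOC = 43 + 33 + 339 = 415
SLOC (source only) = code = 339

Total LOC: 415, SLOC: 339


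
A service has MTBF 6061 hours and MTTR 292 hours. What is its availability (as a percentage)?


Availability = MTBF / (MTBF + MTTR)
Availability = 6061 / (6061 + 292)
Availability = 6061 / 6353
Availability = 95.4037%

95.4037%


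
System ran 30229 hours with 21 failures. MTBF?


Formula: MTBF = Total operating time / Number of failures
MTBF = 30229 / 21
MTBF = 1439.48 hours

1439.48 hours


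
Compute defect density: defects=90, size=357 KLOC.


Defect density = defects / KLOC
Defect density = 90 / 357
Defect density = 0.252 defects/KLOC

0.252 defects/KLOC


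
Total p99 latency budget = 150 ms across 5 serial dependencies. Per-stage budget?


Formula: per_stage = total_budget / stages
per_stage = 150 / 5
per_stage = 30.0 ms

30.0 ms


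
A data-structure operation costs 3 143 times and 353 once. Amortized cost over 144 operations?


Formula: Amortized cost = Total cost / Operations
Total cost = (143 * 3) + (1 * 353)
Total cost = 429 + 353 = 782
Amortized = 782 / 144 = 5.4306

5.4306


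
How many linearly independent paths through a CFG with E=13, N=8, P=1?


Formula: V(G) = E - N + 2P
V(G) = 13 - 8 + 2*1
V(G) = 5 + 2
V(G) = 7

7


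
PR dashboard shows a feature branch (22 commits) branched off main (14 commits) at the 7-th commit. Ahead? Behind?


Common ancestor: commit #7
feature commits after divergence: 22 - 7 = 15
main commits after divergence: 14 - 7 = 7
feature is 15 commits ahead of main
main is 7 commits ahead of feature

feature ahead: 15, main ahead: 7


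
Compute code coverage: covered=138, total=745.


Coverage = covered / total * 100
Coverage = 138 / 745 * 100
Coverage = 18.52%

18.52%


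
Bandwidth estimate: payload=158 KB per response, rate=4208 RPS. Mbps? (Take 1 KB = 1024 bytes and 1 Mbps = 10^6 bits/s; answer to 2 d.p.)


Formula: Mbps = payload_bytes * RPS * 8 / 1e6
Payload per request = 158 KB = 158 * 1024 = 161792 bytes
Total bytes/sec = 161792 * 4208 = 680820736
Total bits/sec = 680820736 * 8 = 5446565888
Mbps = 5446565888 / 1e6 = 5446.57

5446.57 Mbps


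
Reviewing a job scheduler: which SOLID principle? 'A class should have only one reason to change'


This describes the Single Responsibility Principle (SRP)

Single Responsibility Principle (SRP)


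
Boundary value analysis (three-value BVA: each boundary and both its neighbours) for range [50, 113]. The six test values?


Range: [50, 113]
Boundaries: just below min, min, min+1, max-1, max, just above max
Values: [49, 50, 51, 112, 113, 114]

[49, 50, 51, 112, 113, 114]


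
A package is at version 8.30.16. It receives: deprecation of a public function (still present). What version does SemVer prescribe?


Current: 8.30.16
Change category: 'deprecation of a public function (still present)' → minor bump
SemVer rule: minor bump → increment MINOR, reset PATCH to 0 (MAJOR unchanged)
New: 8.31.0

8.31.0


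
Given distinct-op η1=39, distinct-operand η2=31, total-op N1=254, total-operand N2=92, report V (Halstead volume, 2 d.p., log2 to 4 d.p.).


Formula: V = N * log2(η), where N = N1 + N2 and η = η1 + η2
η = 39 + 31 = 70
N = 254 + 92 = 346
log2(70) ≈ 6.1293
V = 346 * 6.1293 = 2120.74

2120.74


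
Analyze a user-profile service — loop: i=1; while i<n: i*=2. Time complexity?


Reasoning: i doubles each step so iterations are log2(n)
Complexity: O(log n)

O(log n)


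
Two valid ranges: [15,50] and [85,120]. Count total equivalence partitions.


Valid ranges: [15,50] and [85,120]
Class 1: x < 15 — invalid
Class 2: 15 ≤ x ≤ 50 — valid
Class 3: 50 < x < 85 — invalid (gap between ranges)
Class 4: 85 ≤ x ≤ 120 — valid
Class 5: x > 120 — invalid
Total equivalence classes: 5

5 equivalence classes


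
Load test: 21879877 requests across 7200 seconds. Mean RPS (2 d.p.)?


Formula: throughput = requests / seconds
throughput = 21879877 / 7200
throughput = 3038.87 requests/second

3038.87 requests/second


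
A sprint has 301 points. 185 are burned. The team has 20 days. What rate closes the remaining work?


Formula: Required rate = Remaining points / Days left
Remaining = 301 - 185 = 116 points
Required rate = 116 / 20 = 5.8 points/day

5.8 points/day


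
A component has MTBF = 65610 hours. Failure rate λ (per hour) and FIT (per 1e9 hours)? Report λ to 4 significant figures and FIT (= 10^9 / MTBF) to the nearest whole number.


Formula: λ = 1 / MTBF; FIT = λ × 1e9 = 1e9 / MTBF
λ = 1 / 65610 ≈ 1.524e-05 failures/hour
FIT = 1e9 / 65610 ≈ 15242 failures per 1e9 hours (nearest whole number)

λ = 1.524e-05 /h, FIT = 15242


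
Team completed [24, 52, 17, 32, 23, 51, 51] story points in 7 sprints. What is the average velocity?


Formula: Avg velocity = Total points / Number of sprints
Points: [24, 52, 17, 32, 23, 51, 51]
Sum = 24 + 52 + 17 + 32 + 23 + 51 + 51 = 250
Avg velocity = 250 / 7 = 35.71 points/sprint

35.71 points/sprint


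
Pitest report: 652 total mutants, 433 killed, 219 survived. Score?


Mutation score = killed / total * 100
Mutation score = 433 / 652 * 100
Mutation score = 66.41%

66.41%


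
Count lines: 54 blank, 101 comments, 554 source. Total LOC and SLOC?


Total LOC = blank + comment + code
Total LOC = 54 + 101 + 554 = 709
SLOC (source only) = code = 554

Total LOC: 709, SLOC: 554


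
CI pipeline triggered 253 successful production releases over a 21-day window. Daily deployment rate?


Formula: deployments per day = releases / days
= 253 / 21
= 12.048 deploys/day
(equivalently, 84.33 deploys/week)

12.048 deploys/day


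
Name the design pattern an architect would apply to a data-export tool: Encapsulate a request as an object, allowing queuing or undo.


This matches the Command pattern

Command


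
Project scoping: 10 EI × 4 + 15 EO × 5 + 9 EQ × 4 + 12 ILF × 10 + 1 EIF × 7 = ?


UFP = EI*4 + EO*5 + EQ*4 + ILF*10 + EIF*7
UFP = 10*4 + 15*5 + 9*4 + 12*10 + 1*7
UFP = 40 + 75 + 36 + 120 + 7
UFP = 278

278


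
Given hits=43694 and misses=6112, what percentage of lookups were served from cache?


Formula: hit rate = hits / (hits + misses) * 100
hit rate = 43694 / (43694 + 6112) * 100
hit rate = 43694 / 49806 * 100
hit rate = 87.73%

87.73%


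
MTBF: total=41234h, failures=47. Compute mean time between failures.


Formula: MTBF = Total operating time / Number of failures
MTBF = 41234 / 47
MTBF = 877.32 hours

877.32 hours


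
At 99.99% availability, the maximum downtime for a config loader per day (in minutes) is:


Formula: allowed downtime = period * (100 - SLA) / 100
Period (day) = 1440 minutes
Unavailability fraction = (100 - 99.99) / 100
Allowed downtime = 1440 * (100 - 99.99) / 100
Allowed downtime = 0.144 minutes

0.144 minutes


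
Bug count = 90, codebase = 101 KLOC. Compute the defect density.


Defect density = defects / KLOC
Defect density = 90 / 101
Defect density = 0.891 defects/KLOC

0.891 defects/KLOC


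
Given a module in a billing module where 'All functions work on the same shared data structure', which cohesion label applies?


Reasoning: Functions share data
Type: Communicational cohesion

Communicational cohesion


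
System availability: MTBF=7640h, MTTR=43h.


Availability = MTBF / (MTBF + MTTR)
Availability = 7640 / (7640 + 43)
Availability = 7640 / 7683
Availability = 99.4403%

99.4403%


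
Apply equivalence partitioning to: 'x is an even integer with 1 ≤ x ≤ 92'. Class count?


Constraint: even integers in [1, 92]
Class 1: x < 1 — out-of-range invalid
Class 2: x in [1,92] but odd — wrong type invalid
Class 3: x in [1,92] and even — valid
Class 4: x > 92 — out-of-range invalid
Total equivalence classes: 4

4 equivalence classes


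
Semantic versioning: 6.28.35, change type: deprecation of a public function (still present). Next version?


Current: 6.28.35
Change category: 'deprecation of a public function (still present)' → minor bump
SemVer rule: minor bump → increment MINOR, reset PATCH to 0 (MAJOR unchanged)
New: 6.29.0

6.29.0


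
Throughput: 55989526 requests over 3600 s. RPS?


Formula: throughput = requests / seconds
throughput = 55989526 / 3600
throughput = 15552.65 requests/second

15552.65 requests/second


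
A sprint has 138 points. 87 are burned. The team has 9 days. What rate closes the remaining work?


Formula: Required rate = Remaining points / Days left
Remaining = 138 - 87 = 51 points
Required rate = 51 / 9 = 5.67 points/day

5.67 points/day


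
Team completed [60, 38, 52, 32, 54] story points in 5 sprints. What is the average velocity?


Formula: Avg velocity = Total points / Number of sprints
Points: [60, 38, 52, 32, 54]
Sum = 60 + 38 + 52 + 32 + 54 = 236
Avg velocity = 236 / 5 = 47.2 points/sprint

47.2 points/sprint


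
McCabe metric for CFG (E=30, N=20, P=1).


Formula: V(G) = E - N + 2P
V(G) = 30 - 20 + 2*1
V(G) = 10 + 2
V(G) = 12

12


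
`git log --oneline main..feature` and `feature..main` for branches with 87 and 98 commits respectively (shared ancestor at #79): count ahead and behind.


Common ancestor: commit #79
feature commits after divergence: 87 - 79 = 8
main commits after divergence: 98 - 79 = 19
feature is 8 commits ahead of main
main is 19 commits ahead of feature

feature ahead: 8, main ahead: 19


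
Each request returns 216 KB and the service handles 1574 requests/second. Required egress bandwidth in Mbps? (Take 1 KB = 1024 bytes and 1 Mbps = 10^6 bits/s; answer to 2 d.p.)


Formula: Mbps = payload_bytes * RPS * 8 / 1e6
Payload per request = 216 KB = 216 * 1024 = 221184 bytes
Total bytes/sec = 221184 * 1574 = 348143616
Total bits/sec = 348143616 * 8 = 2785148928
Mbps = 2785148928 / 1e6 = 2785.15

2785.15 Mbps


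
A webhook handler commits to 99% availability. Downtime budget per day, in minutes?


Formula: allowed downtime = period * (100 - SLA) / 100
Period (day) = 1440 minutes
Unavailability fraction = (100 - 99.0) / 100
Allowed downtime = 1440 * (100 - 99.0) / 100
Allowed downtime = 14.4 minutes

14.4 minutes


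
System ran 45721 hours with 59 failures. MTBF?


Formula: MTBF = Total operating time / Number of failures
MTBF = 45721 / 59
MTBF = 774.93 hours

774.93 hours


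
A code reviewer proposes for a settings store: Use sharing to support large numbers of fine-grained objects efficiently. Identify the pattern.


This matches the Flyweight pattern

Flyweight


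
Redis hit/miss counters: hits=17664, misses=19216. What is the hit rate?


Formula: hit rate = hits / (hits + misses) * 100
hit rate = 17664 / (17664 + 19216) * 100
hit rate = 17664 / 36880 * 100
hit rate = 47.9%

47.9%


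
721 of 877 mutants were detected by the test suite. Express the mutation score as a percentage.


Mutation score = killed / total * 100
Mutation score = 721 / 877 * 100
Mutation score = 82.21%

82.21%


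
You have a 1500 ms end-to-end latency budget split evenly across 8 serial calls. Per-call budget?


Formula: per_stage = total_budget / stages
per_stage = 1500 / 8
per_stage = 187.5 ms

187.5 ms


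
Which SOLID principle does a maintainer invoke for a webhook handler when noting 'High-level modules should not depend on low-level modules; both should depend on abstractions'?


This describes the Dependency Inversion Principle (DIP)

Dependency Inversion Principle (DIP)


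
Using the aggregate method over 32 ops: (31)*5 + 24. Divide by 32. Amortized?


Formula: Amortized cost = Total cost / Operations
Total cost = (31 * 5) + (1 * 24)
Total cost = 155 + 24 = 179
Amortized = 179 / 32 = 5.5938

5.5938


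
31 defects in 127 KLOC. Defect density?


Defect density = defects / KLOC
Defect density = 31 / 127
Defect density = 0.244 defects/KLOC

0.244 defects/KLOC


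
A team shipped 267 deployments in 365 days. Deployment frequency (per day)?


Formula: deployments per day = releases / days
= 267 / 365
= 0.732 deploys/day
(equivalently, 5.12 deploys/week)

0.732 deploys/day


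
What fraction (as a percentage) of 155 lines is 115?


Coverage = covered / total * 100
Coverage = 115 / 155 * 100
Coverage = 74.19%

74.19%


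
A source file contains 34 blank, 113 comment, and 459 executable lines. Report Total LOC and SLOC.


Total LOC = blank + comment + code
Total LOC = 34 + 113 + 459 = 606
SLOC (source only) = code = 459

Total LOC: 606, SLOC: 459


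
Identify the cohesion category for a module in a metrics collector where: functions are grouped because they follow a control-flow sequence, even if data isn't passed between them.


Reasoning: Grouped by order of execution within a routine, not by data flow
Type: Procedural cohesion

Procedural cohesion


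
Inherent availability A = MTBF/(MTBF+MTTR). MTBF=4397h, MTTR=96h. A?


Availability = MTBF / (MTBF + MTTR)
Availability = 4397 / (4397 + 96)
Availability = 4397 / 4493
Availability = 97.8633%

97.8633%


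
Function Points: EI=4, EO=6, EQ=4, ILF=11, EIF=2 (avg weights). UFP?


UFP = EI*4 + EO*5 + EQ*4 + ILF*10 + EIF*7
UFP = 4*4 + 6*5 + 4*4 + 11*10 + 2*7
UFP = 16 + 30 + 16 + 110 + 14
UFP = 186

186


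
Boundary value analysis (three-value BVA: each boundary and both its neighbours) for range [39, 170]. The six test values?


Range: [39, 170]
Boundaries: just below min, min, min+1, max-1, max, just above max
Values: [38, 39, 40, 169, 170, 171]

[38, 39, 40, 169, 170, 171]


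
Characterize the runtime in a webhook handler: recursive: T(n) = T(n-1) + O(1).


Reasoning: linear recursion with constant work per frame
Complexity: O(n)

O(n)


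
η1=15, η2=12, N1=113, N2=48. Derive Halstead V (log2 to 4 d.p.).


Formula: V = N * log2(η), where N = N1 + N2 and η = η1 + η2
η = 15 + 12 = 27
N = 113 + 48 = 161
log2(27) ≈ 4.7549
V = 161 * 4.7549 = 765.54

765.54


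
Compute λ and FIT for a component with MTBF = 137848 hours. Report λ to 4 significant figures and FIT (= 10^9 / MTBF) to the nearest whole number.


Formula: λ = 1 / MTBF; FIT = λ × 1e9 = 1e9 / MTBF
λ = 1 / 137848 ≈ 7.254e-06 failures/hour
FIT = 1e9 / 137848 ≈ 7254 failures per 1e9 hours (nearest whole number)

λ = 7.254e-06 /h, FIT = 7254


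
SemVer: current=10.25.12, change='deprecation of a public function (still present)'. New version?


Current: 10.25.12
Change category: 'deprecation of a public function (still present)' → minor bump
SemVer rule: minor bump → increment MINOR, reset PATCH to 0 (MAJOR unchanged)
New: 10.26.0

10.26.0


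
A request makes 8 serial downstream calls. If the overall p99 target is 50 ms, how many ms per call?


Formula: per_stage = total_budget / stages
per_stage = 50 / 8
per_stage = 6.25 ms

6.25 ms


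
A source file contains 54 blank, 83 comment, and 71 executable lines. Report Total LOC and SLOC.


Total LOC = blank + comment + code
Total LOC = 54 + 83 + 71 = 208
SLOC (source only) = code = 71

Total LOC: 208, SLOC: 71


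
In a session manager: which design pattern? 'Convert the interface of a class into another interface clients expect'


This matches the Adapter pattern

Adapter


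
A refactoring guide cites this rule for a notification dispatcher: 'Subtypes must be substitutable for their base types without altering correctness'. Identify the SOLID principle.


This describes the Liskov Substitution Principle (LSP)

Liskov Substitution Principle (LSP)


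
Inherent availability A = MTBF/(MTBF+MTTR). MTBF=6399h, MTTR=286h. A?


Availability = MTBF / (MTBF + MTTR)
Availability = 6399 / (6399 + 286)
Availability = 6399 / 6685
Availability = 95.7218%

95.7218%


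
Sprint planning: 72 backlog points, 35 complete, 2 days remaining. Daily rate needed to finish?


Formula: Required rate = Remaining points / Days left
Remaining = 72 - 35 = 37 points
Required rate = 37 / 2 = 18.5 points/day

18.5 points/day


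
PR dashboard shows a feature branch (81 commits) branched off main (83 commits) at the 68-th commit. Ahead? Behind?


Common ancestor: commit #68
feature commits after divergence: 81 - 68 = 13
main commits after divergence: 83 - 68 = 15
feature is 13 commits ahead of main
main is 15 commits ahead of feature

feature ahead: 13, main ahead: 15


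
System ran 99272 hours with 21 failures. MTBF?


Formula: MTBF = Total operating time / Number of failures
MTBF = 99272 / 21
MTBF = 4727.24 hours

4727.24 hours


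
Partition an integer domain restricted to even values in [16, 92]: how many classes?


Constraint: even integers in [16, 92]
Class 1: x < 16 — out-of-range invalid
Class 2: x in [16,92] but odd — wrong type invalid
Class 3: x in [16,92] and even — valid
Class 4: x > 92 — out-of-range invalid
Total equivalence classes: 4

4 equivalence classes


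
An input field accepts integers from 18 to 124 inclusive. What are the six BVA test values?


Range: [18, 124]
Boundaries: just below min, min, min+1, max-1, max, just above max
Values: [17, 18, 19, 123, 124, 125]

[17, 18, 19, 123, 124, 125]


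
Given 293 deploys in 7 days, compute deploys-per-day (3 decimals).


Formula: deployments per day = releases / days
= 293 / 7
= 41.857 deploys/day
(equivalently, 293.0 deploys/week)

41.857 deploys/day


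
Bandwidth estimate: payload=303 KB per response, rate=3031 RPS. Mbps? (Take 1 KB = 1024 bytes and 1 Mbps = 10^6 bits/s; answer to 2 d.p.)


Formula: Mbps = payload_bytes * RPS * 8 / 1e6
Payload per request = 303 KB = 303 * 1024 = 310272 bytes
Total bytes/sec = 310272 * 3031 = 940434432
Total bits/sec = 940434432 * 8 = 7523475456
Mbps = 7523475456 / 1e6 = 7523.48

7523.48 Mbps


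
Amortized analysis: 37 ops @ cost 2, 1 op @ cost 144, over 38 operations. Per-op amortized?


Formula: Amortized cost = Total cost / Operations
Total cost = (37 * 2) + (1 * 144)
Total cost = 74 + 144 = 218
Amortized = 218 / 38 = 5.7368

5.7368


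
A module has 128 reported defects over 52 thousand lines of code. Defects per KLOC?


Defect density = defects / KLOC
Defect density = 128 / 52
Defect density = 2.462 defects/KLOC

2.462 defects/KLOC
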